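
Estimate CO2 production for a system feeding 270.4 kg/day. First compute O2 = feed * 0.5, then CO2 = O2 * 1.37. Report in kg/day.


O2 = 270.4 * 0.5 = 135.2
CO2 = 135.2 * 1.37 = 185.224

185.224 kg/day


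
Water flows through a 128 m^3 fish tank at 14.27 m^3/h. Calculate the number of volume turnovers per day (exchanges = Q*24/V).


Daily flow volume = 14.27 m^3/h * 24 h = 342.48 m^3/day
Exchanges = daily flow / tank volume = 342.48 / 128 = 2.67563 exchanges/day

2.67563 exchanges/day


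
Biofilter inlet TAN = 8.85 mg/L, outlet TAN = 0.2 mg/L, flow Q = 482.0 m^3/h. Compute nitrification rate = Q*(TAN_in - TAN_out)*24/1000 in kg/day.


Concentration drop: TAN_in - TAN_out = 8.85 - 0.2 = 8.65 mg/L
Hourly TAN removed = Q * dTAN = 482.0 m^3/h * 8.65 mg/L = 4169.3 g/h  (m^3/h * mg/L = g/h)
Daily TAN removed = 4169.3 * 24 = 100063.2 g/day
Convert to kg/day: 100063.2 / 1000 = 100.0632 kg/day

100.0632 kg/day


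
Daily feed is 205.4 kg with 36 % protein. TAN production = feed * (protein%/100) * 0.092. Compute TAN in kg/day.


Protein in feed = 205.4 * 36/100 = 73.944 kg/day
TAN = protein * 0.092 = 73.944 * 0.092 = 6.802848 kg/day

6.802848 kg/day


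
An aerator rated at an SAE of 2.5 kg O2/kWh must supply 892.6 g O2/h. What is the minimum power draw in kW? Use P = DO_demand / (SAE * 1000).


SAE in g O2/kWh = 2.5 * 1000 = 2500 g/kWh
P = DO_demand / SAE_g = 892.6 / 2500 = 0.35704 kW

0.35704 kW


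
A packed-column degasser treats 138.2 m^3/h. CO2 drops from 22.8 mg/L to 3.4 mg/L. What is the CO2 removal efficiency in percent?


CO2_out / CO2_in = 3.4 / 22.8 = 0.14912281
Fraction remaining = 0.14912281
efficiency = (1 - 0.14912281) * 100 = 85.0877 %

85.0877 %


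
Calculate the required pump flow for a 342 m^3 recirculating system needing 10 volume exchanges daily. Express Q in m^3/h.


Daily recirculation volume = 342 m^3 * 10 = 3420 m^3/day
Flow rate Q = daily volume / 24 h = 3420 / 24 = 142.5 m^3/h

142.5 m^3/h


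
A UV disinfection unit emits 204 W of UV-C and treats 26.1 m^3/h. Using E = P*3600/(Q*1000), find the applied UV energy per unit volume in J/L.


Energy delivered per hour = 204 W * 3600 s = 734400 J/h
Volume treated per hour = 26.1 m^3/h * 1000 = 26100 L/h
dose = 734400 / 26100 = 28.1379 J/L

28.1379 J/L


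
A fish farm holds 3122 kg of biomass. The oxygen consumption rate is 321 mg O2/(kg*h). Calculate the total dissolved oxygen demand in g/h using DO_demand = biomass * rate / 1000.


Total O2 consumption (mg/h) = 3122 kg * 321 mg/(kg*h) = 1002162 mg/h
Convert to g/h: 1002162 / 1000 = 1002.162 g/h

1002.162 g/h


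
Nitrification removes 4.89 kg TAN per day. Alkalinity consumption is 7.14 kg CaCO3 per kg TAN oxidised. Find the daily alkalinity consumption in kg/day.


Alkalinity factor: 7.14 kg CaCO3 consumed per kg TAN nitrified
alk = 4.89 kg TAN * 7.14 = 34.9146 kg CaCO3/day

34.9146 kg CaCO3/day


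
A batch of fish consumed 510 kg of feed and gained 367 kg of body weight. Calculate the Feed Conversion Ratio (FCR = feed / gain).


FCR = feed consumed / weight gained
FCR = 510 kg / 367 kg = 1.38965

1.38965


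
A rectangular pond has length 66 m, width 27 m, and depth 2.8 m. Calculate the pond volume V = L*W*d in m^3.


Base area = L * W = 66 * 27 = 1782 m^2
Volume = area * depth = 1782 * 2.8 = 4989.6 m^3

4989.6 m^3


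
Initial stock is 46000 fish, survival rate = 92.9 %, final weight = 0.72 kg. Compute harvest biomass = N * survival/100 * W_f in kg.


Survivors = 46000 * 92.9/100 = 42734 fish
Harvest biomass = survivors * W_f = 42734 * 0.72 = 30768.48 kg

30768.48 kg


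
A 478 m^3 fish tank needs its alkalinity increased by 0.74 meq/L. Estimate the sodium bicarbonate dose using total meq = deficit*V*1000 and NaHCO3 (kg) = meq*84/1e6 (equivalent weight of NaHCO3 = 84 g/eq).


Tank volume in L = 478 m^3 * 1000 = 478000 L
Total meq required = 0.74 meq/L * 478000 L = 353720 meq
NaHCO3 mass = 353720 meq * 84 mg/meq / 1e6 = 29.7125 kg

29.7125 kg


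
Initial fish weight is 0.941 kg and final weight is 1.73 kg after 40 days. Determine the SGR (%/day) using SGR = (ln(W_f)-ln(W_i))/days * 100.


ln(W_f) = ln(1.73) = 0.54812141
ln(W_i) = ln(0.941) = -0.060812139
ln(W_f) - ln(W_i) = 0.54812141 - -0.060812139 = 0.60893355
SGR = 0.60893355 / 40 * 100 = 1.52233 %/day

1.52233 %/day


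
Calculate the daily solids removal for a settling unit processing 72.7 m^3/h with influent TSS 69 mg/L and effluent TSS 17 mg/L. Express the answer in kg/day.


Concentration drop: TSS_in - TSS_out = 69 - 17 = 52 mg/L
Hourly solids removed = Q * dTSS = 72.7 m^3/h * 52 mg/L = 3780.4 g/h  (m^3/h * mg/L = g/h)
Daily solids removed = 3780.4 * 24 = 90729.6 g/day
Convert g to kg: 90729.6 / 1000 = 90.7296 kg/day

90.7296 kg/day


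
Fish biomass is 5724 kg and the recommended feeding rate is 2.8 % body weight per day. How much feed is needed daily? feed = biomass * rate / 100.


Feeding rate fraction = 2.8% / 100 = 0.028
Daily feed = 5724 kg * 0.028 = 160.272 kg/day

160.272 kg/day


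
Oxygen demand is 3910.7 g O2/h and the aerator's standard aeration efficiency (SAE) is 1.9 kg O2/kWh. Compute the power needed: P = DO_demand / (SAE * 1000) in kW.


SAE in g O2/kWh = 1.9 * 1000 = 1900 g/kWh
P = DO_demand / SAE_g = 3910.7 / 1900 = 2.05826 kW

2.05826 kW


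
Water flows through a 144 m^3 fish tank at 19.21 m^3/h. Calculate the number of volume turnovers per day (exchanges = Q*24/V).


Daily flow volume = 19.21 m^3/h * 24 h = 461.04 m^3/day
Exchanges = daily flow / tank volume = 461.04 / 144 = 3.20167 exchanges/day

3.20167 exchanges/day


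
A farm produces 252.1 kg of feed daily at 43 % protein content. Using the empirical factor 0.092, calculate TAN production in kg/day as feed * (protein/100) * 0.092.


Protein in feed = 252.1 * 43/100 = 108.403 kg/day
TAN = protein * 0.092 = 108.403 * 0.092 = 9.973076 kg/day

9.973076 kg/day


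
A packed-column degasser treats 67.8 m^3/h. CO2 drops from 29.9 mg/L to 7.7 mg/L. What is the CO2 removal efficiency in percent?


CO2_out / CO2_in = 7.7 / 29.9 = 0.25752508
Fraction remaining = 0.25752508
efficiency = (1 - 0.25752508) * 100 = 74.2475 %

74.2475 %


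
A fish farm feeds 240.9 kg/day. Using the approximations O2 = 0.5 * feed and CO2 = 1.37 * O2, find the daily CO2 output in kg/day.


O2 = 240.9 * 0.5 = 120.45
CO2 = 120.45 * 1.37 = 165.0165

165.0165 kg/day


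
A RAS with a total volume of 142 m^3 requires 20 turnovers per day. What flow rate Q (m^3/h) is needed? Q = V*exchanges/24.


Daily recirculation volume = 142 m^3 * 20 = 2840 m^3/day
Flow rate Q = daily volume / 24 h = 2840 / 24 = 118.333 m^3/h

118.333 m^3/h


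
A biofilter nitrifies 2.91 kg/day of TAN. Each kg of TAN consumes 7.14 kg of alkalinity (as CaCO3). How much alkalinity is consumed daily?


Alkalinity factor: 7.14 kg CaCO3 consumed per kg TAN nitrified
alk = 2.91 kg TAN * 7.14 = 20.7774 kg CaCO3/day

20.7774 kg CaCO3/day


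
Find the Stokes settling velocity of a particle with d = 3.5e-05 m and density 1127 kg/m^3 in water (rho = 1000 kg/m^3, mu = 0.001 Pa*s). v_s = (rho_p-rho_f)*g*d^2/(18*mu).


Density difference: rho_p - rho_f = 1127 - 1000 = 127 kg/m^3
d^2 = (3.5e-05)^2 = 1.225e-09 m^2
Numerator = (rho_p - rho_f) * g * d^2 = 127 * 9.81 * 1.225e-09 = 1.5261908e-06
Denominator = 18 * mu = 18 * 0.001 = 0.018
v_s = 1.5261908e-06 / 0.018 = 8.47884e-05 m/s
Check: Re = rho_f * v_s * d / mu = 1000 * 8.47884e-05 * 3.5e-05 / 0.001 = 0.00297 < 1, so Stokes' law applies.

8.47884e-05 m/s


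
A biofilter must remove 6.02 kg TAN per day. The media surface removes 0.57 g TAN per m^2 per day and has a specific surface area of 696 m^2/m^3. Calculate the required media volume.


A = 6.02*1000 / 0.57 = 10561.404 m^2
V = 10561.404 / 696 = 15.1744

15.1744 m^3


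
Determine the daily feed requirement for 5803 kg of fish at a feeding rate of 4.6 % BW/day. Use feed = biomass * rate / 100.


Feeding rate fraction = 4.6% / 100 = 0.046
Daily feed = 5803 kg * 0.046 = 266.938 kg/day

266.938 kg/day


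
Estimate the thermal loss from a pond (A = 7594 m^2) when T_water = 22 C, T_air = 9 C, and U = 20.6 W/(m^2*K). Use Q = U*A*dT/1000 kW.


Temperature difference dT = 22 - 9 = 13 K
Heat loss (W) = U * A * dT = 20.6 * 7594 * 13 = 2033673.2 W
Convert to kW: 2033673.2 / 1000 = 2033.6732 kW

2033.6732 kW


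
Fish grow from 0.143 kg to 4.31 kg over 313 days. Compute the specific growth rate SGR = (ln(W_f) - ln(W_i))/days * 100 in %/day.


ln(W_f) = ln(4.31) = 1.4609379
ln(W_i) = ln(0.143) = -1.9449106
ln(W_f) - ln(W_i) = 1.4609379 - -1.9449106 = 3.4058485
SGR = 3.4058485 / 313 * 100 = 1.08813 %/day

1.08813 %/day


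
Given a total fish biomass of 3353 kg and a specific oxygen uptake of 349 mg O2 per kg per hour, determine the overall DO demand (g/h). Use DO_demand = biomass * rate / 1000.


Total O2 consumption (mg/h) = 3353 kg * 349 mg/(kg*h) = 1170197 mg/h
Convert to g/h: 1170197 / 1000 = 1170.197 g/h

1170.197 g/h


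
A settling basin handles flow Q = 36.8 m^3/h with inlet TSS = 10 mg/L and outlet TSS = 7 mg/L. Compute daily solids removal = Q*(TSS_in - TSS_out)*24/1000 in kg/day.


Concentration drop: TSS_in - TSS_out = 10 - 7 = 3 mg/L
Hourly solids removed = Q * dTSS = 36.8 m^3/h * 3 mg/L = 110.4 g/h  (m^3/h * mg/L = g/h)
Daily solids removed = 110.4 * 24 = 2649.6 g/day
Convert g to kg: 2649.6 / 1000 = 2.6496 kg/day

2.6496 kg/day


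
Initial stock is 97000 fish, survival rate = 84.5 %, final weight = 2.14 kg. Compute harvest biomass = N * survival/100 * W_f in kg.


Survivors = 97000 * 84.5/100 = 81965 fish
Harvest biomass = survivors * W_f = 81965 * 2.14 = 175405.1 kg

175405.1 kg


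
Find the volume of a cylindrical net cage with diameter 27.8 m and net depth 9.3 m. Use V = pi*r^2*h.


r = d/2 = 27.8/2 = 13.9 m
Base area = pi*r^2 = pi*13.9^2 = 606.98712 m^2
Volume = 606.98712 * 9.3 = 5644.98 m^3

5644.98 m^3


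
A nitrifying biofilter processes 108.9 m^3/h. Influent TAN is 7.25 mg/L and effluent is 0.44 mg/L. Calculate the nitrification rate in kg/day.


Concentration drop: TAN_in - TAN_out = 7.25 - 0.44 = 6.81 mg/L
Hourly TAN removed = Q * dTAN = 108.9 m^3/h * 6.81 mg/L = 741.609 g/h  (m^3/h * mg/L = g/h)
Daily TAN removed = 741.609 * 24 = 17798.616 g/day
Convert to kg/day: 17798.616 / 1000 = 17.798616 kg/day

17.798616 kg/day


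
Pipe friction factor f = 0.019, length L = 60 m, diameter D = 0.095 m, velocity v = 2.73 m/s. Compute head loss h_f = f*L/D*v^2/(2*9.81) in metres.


v^2 = 2.73^2 = 7.4529 m^2/s^2
L/D = 60/0.095 = 631.57895
h_f = f*(L/D)*v^2/(2g) = 0.019 * 631.57895 * 7.4529 / 19.62 = 4.55835 m

4.55835 m


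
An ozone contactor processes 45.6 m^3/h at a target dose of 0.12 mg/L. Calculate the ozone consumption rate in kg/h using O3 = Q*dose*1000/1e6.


O3 demand (mg/h) = Q * dose * 1000 = 45.6 * 0.12 * 1000 = 5472 mg/h
Convert mg to kg: 5472 / 1e6 = 0.005472 kg/h

0.005472 kg/h


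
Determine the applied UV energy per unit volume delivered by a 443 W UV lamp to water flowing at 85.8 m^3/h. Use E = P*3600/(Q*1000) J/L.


Energy delivered per hour = 443 W * 3600 s = 1594800 J/h
Volume treated per hour = 85.8 m^3/h * 1000 = 85800 L/h
dose = 1594800 / 85800 = 18.5874 J/L

18.5874 J/L


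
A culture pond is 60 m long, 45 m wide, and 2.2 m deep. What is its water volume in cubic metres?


Base area = L * W = 60 * 45 = 2700 m^2
Volume = area * depth = 2700 * 2.2 = 5940 m^3

5940 m^3


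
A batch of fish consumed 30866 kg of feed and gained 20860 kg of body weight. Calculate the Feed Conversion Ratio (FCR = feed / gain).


FCR = feed consumed / weight gained
FCR = 30866 kg / 20860 kg = 1.47967

1.47967


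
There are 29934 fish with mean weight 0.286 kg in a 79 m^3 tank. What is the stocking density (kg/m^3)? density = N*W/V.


Total biomass = 29934 fish * 0.286 kg = 8561.124 kg
Density = total biomass / volume = 8561.124 / 79 = 108.369 kg/m^3

108.369 kg/m^3


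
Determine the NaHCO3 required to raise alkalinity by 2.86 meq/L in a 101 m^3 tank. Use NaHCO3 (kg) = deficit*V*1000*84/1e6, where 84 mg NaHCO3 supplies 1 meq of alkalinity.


Tank volume in L = 101 m^3 * 1000 = 101000 L
Total meq required = 2.86 meq/L * 101000 L = 288860 meq
NaHCO3 mass = 288860 meq * 84 mg/meq / 1e6 = 24.2642 kg

24.2642 kg


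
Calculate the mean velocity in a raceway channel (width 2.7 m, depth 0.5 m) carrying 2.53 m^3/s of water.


Cross-sectional area = W * d = 2.7 * 0.5 = 1.35 m^2
Velocity = Q / A = 2.53 / 1.35 = 1.87407 m/s

1.87407 m/s


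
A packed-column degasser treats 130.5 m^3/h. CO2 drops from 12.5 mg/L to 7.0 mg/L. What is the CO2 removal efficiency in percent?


CO2_out / CO2_in = 7.0 / 12.5 = 0.56
Fraction remaining = 0.56
efficiency = (1 - 0.56) * 100 = 44 %

44 %


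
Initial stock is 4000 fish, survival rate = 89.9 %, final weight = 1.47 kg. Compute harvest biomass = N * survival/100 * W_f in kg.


Survivors = 4000 * 89.9/100 = 3596 fish
Harvest biomass = survivors * W_f = 3596 * 1.47 = 5286.12 kg

5286.12 kg


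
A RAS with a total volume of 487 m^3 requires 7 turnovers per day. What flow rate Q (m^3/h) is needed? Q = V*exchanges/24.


Daily recirculation volume = 487 m^3 * 7 = 3409 m^3/day
Flow rate Q = daily volume / 24 h = 3409 / 24 = 142.042 m^3/h

142.042 m^3/h


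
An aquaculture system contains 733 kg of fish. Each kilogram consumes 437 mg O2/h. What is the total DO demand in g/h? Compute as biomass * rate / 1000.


Total O2 consumption (mg/h) = 733 kg * 437 mg/(kg*h) = 320321 mg/h
Convert to g/h: 320321 / 1000 = 320.321 g/h

320.321 g/h


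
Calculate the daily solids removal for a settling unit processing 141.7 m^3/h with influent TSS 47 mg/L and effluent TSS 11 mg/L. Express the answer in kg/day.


Concentration drop: TSS_in - TSS_out = 47 - 11 = 36 mg/L
Hourly solids removed = Q * dTSS = 141.7 m^3/h * 36 mg/L = 5101.2 g/h  (m^3/h * mg/L = g/h)
Daily solids removed = 5101.2 * 24 = 122428.8 g/day
Convert g to kg: 122428.8 / 1000 = 122.4288 kg/day

122.4288 kg/day


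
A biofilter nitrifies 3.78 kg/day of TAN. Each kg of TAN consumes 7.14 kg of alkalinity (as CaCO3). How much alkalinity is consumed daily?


Alkalinity factor: 7.14 kg CaCO3 consumed per kg TAN nitrified
alk = 3.78 kg TAN * 7.14 = 26.9892 kg CaCO3/day

26.9892 kg CaCO3/day


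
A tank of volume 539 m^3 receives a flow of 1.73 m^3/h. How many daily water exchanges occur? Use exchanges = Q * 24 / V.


Daily flow volume = 1.73 m^3/h * 24 h = 41.52 m^3/day
Exchanges = daily flow / tank volume = 41.52 / 539 = 0.0770315 exchanges/day

0.0770315 exchanges/day


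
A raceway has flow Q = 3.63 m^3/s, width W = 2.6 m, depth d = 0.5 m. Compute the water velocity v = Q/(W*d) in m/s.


Cross-sectional area = W * d = 2.6 * 0.5 = 1.3 m^2
Velocity = Q / A = 3.63 / 1.3 = 2.79231 m/s

2.79231 m/s


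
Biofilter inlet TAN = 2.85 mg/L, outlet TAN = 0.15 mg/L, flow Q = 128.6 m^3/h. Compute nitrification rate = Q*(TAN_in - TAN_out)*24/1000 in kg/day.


Concentration drop: TAN_in - TAN_out = 2.85 - 0.15 = 2.7 mg/L
Hourly TAN removed = Q * dTAN = 128.6 m^3/h * 2.7 mg/L = 347.22 g/h  (m^3/h * mg/L = g/h)
Daily TAN removed = 347.22 * 24 = 8333.28 g/day
Convert to kg/day: 8333.28 / 1000 = 8.33328 kg/day

8.33328 kg/day


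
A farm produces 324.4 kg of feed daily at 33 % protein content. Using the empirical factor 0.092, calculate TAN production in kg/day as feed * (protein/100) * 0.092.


Protein in feed = 324.4 * 33/100 = 107.052 kg/day
TAN = protein * 0.092 = 107.052 * 0.092 = 9.848784 kg/day

9.848784 kg/day


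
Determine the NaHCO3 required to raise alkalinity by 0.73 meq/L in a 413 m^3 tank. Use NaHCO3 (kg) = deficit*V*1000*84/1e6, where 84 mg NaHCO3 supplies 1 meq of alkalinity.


Tank volume in L = 413 m^3 * 1000 = 413000 L
Total meq required = 0.73 meq/L * 413000 L = 301490 meq
NaHCO3 mass = 301490 meq * 84 mg/meq / 1e6 = 25.3252 kg

25.3252 kg


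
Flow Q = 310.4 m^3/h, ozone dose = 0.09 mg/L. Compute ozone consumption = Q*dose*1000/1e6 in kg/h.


O3 demand (mg/h) = Q * dose * 1000 = 310.4 * 0.09 * 1000 = 27936 mg/h
Convert mg to kg: 27936 / 1e6 = 0.027936 kg/h

0.027936 kg/h


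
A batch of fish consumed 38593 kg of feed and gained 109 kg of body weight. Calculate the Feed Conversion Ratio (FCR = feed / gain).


FCR = feed consumed / weight gained
FCR = 38593 kg / 109 kg = 354.064

354.064


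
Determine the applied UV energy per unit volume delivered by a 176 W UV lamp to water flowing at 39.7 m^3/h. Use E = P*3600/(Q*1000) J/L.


Energy delivered per hour = 176 W * 3600 s = 633600 J/h
Volume treated per hour = 39.7 m^3/h * 1000 = 39700 L/h
dose = 633600 / 39700 = 15.9597 J/L

15.9597 J/L


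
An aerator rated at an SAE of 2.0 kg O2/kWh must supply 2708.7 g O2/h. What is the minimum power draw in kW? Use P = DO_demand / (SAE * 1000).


SAE in g O2/kWh = 2.0 * 1000 = 2000 g/kWh
P = DO_demand / SAE_g = 2708.7 / 2000 = 1.35435 kW

1.35435 kW


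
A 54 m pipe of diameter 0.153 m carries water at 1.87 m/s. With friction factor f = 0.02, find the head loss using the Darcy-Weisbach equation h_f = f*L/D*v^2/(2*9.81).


v^2 = 1.87^2 = 3.4969 m^2/s^2
L/D = 54/0.153 = 352.94118
h_f = f*(L/D)*v^2/(2g) = 0.02 * 352.94118 * 3.4969 / 19.62 = 1.2581 m

1.2581 m


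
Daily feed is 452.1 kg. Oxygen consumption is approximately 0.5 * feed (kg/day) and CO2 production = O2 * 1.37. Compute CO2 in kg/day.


O2 = 452.1 * 0.5 = 226.05
CO2 = 226.05 * 1.37 = 309.6885

309.6885 kg/day


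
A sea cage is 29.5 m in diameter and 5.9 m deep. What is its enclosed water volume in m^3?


r = d/2 = 29.5/2 = 14.75 m
Base area = pi*r^2 = pi*14.75^2 = 683.49275 m^2
Volume = 683.49275 * 5.9 = 4032.61 m^3

4032.61 m^3


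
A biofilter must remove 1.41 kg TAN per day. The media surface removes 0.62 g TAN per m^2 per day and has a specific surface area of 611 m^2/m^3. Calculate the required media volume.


A = 1.41*1000 / 0.62 = 2274.1935 m^2
V = 2274.1935 / 611 = 3.72208

3.72208 m^3


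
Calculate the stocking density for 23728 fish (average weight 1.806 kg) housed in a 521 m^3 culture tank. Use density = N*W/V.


Total biomass = 23728 fish * 1.806 kg = 42852.768 kg
Density = total biomass / volume = 42852.768 / 521 = 82.251 kg/m^3

82.251 kg/m^3


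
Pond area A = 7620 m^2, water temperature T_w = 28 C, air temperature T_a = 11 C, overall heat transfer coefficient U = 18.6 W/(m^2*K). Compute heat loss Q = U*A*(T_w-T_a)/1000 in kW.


Temperature difference dT = 28 - 11 = 17 K
Heat loss (W) = U * A * dT = 18.6 * 7620 * 17 = 2409444 W
Convert to kW: 2409444 / 1000 = 2409.444 kW

2409.444 kW


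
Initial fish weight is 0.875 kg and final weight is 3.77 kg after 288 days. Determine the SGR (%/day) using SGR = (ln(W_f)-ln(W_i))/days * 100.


ln(W_f) = ln(3.77) = 1.327075
ln(W_i) = ln(0.875) = -0.13353139
ln(W_f) - ln(W_i) = 1.327075 - -0.13353139 = 1.4606064
SGR = 1.4606064 / 288 * 100 = 0.507155 %/day

0.507155 %/day


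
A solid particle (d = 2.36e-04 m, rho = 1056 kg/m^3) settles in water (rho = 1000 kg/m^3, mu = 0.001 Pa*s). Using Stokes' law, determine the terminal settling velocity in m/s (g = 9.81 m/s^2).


Density difference: rho_p - rho_f = 1056 - 1000 = 56 kg/m^3
d^2 = (2.36e-04)^2 = 5.5696e-08 m^2
Numerator = (rho_p - rho_f) * g * d^2 = 56 * 9.81 * 5.5696e-08 = 3.0597155e-05
Denominator = 18 * mu = 18 * 0.001 = 0.018
v_s = 3.0597155e-05 / 0.018 = 0.00169984 m/s
Check: Re = rho_f * v_s * d / mu = 1000 * 0.00169984 * 2.36e-04 / 0.001 = 0.401 < 1, so Stokes' law applies.

0.00169984 m/s


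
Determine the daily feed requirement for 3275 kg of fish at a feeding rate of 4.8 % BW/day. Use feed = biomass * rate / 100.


Feeding rate fraction = 4.8% / 100 = 0.048
Daily feed = 3275 kg * 0.048 = 157.2 kg/day

157.2 kg/day


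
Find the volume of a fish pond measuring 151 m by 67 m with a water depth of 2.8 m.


Base area = L * W = 151 * 67 = 10117 m^2
Volume = area * depth = 10117 * 2.8 = 28327.6 m^3

28327.6 m^3


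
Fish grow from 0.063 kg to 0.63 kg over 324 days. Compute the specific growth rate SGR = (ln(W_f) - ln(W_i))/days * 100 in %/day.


ln(W_f) = ln(0.63) = -0.46203546
ln(W_i) = ln(0.063) = -2.7646206
ln(W_f) - ln(W_i) = -0.46203546 - -2.7646206 = 2.3025851
SGR = 2.3025851 / 324 * 100 = 0.710674 %/day

0.710674 %/day


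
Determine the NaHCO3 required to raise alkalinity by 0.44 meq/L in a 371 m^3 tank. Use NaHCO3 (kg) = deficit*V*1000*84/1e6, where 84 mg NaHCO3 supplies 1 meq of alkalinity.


Tank volume in L = 371 m^3 * 1000 = 371000 L
Total meq required = 0.44 meq/L * 371000 L = 163240 meq
NaHCO3 mass = 163240 meq * 84 mg/meq / 1e6 = 13.7122 kg

13.7122 kg


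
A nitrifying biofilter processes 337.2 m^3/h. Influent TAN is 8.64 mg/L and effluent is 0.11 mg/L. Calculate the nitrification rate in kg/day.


Concentration drop: TAN_in - TAN_out = 8.64 - 0.11 = 8.53 mg/L
Hourly TAN removed = Q * dTAN = 337.2 m^3/h * 8.53 mg/L = 2876.316 g/h  (m^3/h * mg/L = g/h)
Daily TAN removed = 2876.316 * 24 = 69031.584 g/day
Convert to kg/day: 69031.584 / 1000 = 69.031584 kg/day

69.031584 kg/day


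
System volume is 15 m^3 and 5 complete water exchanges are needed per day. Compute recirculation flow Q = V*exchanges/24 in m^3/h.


Daily recirculation volume = 15 m^3 * 5 = 75 m^3/day
Flow rate Q = daily volume / 24 h = 75 / 24 = 3.125 m^3/h

3.125 m^3/h


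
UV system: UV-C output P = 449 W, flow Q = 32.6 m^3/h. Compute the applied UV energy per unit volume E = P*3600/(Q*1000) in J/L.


Energy delivered per hour = 449 W * 3600 s = 1616400 J/h
Volume treated per hour = 32.6 m^3/h * 1000 = 32600 L/h
dose = 1616400 / 32600 = 49.5828 J/L

49.5828 J/L


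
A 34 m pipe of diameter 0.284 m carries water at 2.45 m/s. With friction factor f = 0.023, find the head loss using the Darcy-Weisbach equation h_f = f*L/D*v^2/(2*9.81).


v^2 = 2.45^2 = 6.0025 m^2/s^2
L/D = 34/0.284 = 119.71831
h_f = f*(L/D)*v^2/(2g) = 0.023 * 119.71831 * 6.0025 / 19.62 = 0.842406 m

0.842406 m


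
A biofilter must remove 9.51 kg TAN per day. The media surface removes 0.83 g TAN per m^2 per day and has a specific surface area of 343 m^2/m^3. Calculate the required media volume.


A = 9.51*1000 / 0.83 = 11457.831 m^2
V = 11457.831 / 343 = 33.4048

33.4048 m^3


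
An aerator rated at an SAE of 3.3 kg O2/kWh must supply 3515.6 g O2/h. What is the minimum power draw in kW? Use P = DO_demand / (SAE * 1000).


SAE in g O2/kWh = 3.3 * 1000 = 3300 g/kWh
P = DO_demand / SAE_g = 3515.6 / 3300 = 1.06533 kW

1.06533 kW


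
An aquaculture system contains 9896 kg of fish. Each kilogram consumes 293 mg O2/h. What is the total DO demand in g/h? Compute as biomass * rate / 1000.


Total O2 consumption (mg/h) = 9896 kg * 293 mg/(kg*h) = 2899528 mg/h
Convert to g/h: 2899528 / 1000 = 2899.528 g/h

2899.528 g/h


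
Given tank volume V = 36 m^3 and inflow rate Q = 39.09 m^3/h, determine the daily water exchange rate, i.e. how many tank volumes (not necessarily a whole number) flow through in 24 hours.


Daily flow volume = 39.09 m^3/h * 24 h = 938.16 m^3/day
Exchanges = daily flow / tank volume = 938.16 / 36 = 26.06 exchanges/day

26.06 exchanges/day


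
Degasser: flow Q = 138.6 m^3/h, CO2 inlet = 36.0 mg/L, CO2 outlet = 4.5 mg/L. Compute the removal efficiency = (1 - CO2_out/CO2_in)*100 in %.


CO2_out / CO2_in = 4.5 / 36.0 = 0.125
Fraction remaining = 0.125
efficiency = (1 - 0.125) * 100 = 87.5 %

87.5 %


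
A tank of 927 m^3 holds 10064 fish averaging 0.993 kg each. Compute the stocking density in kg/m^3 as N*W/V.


Total biomass = 10064 fish * 0.993 kg = 9993.552 kg
Density = total biomass / volume = 9993.552 / 927 = 10.7805 kg/m^3

10.7805 kg/m^3


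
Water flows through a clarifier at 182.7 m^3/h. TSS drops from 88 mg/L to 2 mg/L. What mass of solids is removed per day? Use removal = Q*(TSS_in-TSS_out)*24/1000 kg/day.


Concentration drop: TSS_in - TSS_out = 88 - 2 = 86 mg/L
Hourly solids removed = Q * dTSS = 182.7 m^3/h * 86 mg/L = 15712.2 g/h  (m^3/h * mg/L = g/h)
Daily solids removed = 15712.2 * 24 = 377092.8 g/day
Convert g to kg: 377092.8 / 1000 = 377.0928 kg/day

377.0928 kg/day


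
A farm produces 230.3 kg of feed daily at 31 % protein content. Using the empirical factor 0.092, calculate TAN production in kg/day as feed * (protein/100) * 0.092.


Protein in feed = 230.3 * 31/100 = 71.393 kg/day
TAN = protein * 0.092 = 71.393 * 0.092 = 6.568156 kg/day

6.568156 kg/day


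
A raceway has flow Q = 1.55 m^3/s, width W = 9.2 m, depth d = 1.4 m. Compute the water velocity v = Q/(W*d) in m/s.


Cross-sectional area = W * d = 9.2 * 1.4 = 12.88 m^2
Velocity = Q / A = 1.55 / 12.88 = 0.120342 m/s

0.120342 m/s


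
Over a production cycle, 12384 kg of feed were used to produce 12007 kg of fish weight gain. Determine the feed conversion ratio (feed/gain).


FCR = feed consumed / weight gained
FCR = 12384 kg / 12007 kg = 1.0314

1.0314


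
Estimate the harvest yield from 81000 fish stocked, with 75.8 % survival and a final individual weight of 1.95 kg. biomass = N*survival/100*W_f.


Survivors = 81000 * 75.8/100 = 61398 fish
Harvest biomass = survivors * W_f = 61398 * 1.95 = 119726.1 kg

119726.1 kg


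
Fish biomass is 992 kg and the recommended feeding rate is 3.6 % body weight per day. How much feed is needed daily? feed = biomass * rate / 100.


Feeding rate fraction = 3.6% / 100 = 0.036
Daily feed = 992 kg * 0.036 = 35.712 kg/day

35.712 kg/day


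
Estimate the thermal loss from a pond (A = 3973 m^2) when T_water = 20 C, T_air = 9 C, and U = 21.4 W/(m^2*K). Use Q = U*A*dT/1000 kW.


Temperature difference dT = 20 - 9 = 11 K
Heat loss (W) = U * A * dT = 21.4 * 3973 * 11 = 935244.2 W
Convert to kW: 935244.2 / 1000 = 935.2442 kW

935.2442 kW


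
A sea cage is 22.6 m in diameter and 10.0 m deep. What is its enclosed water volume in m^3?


r = d/2 = 22.6/2 = 11.3 m
Base area = pi*r^2 = pi*11.3^2 = 401.14997 m^2
Volume = 401.14997 * 10.0 = 4011.5 m^3

4011.5 m^3


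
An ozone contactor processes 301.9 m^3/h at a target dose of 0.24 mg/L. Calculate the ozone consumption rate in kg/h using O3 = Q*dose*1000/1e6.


O3 demand (mg/h) = Q * dose * 1000 = 301.9 * 0.24 * 1000 = 72456 mg/h
Convert mg to kg: 72456 / 1e6 = 0.072456 kg/h

0.072456 kg/h


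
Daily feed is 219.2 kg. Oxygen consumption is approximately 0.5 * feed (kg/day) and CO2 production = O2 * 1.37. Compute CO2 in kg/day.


O2 = 219.2 * 0.5 = 109.6
CO2 = 109.6 * 1.37 = 150.152

150.152 kg/day


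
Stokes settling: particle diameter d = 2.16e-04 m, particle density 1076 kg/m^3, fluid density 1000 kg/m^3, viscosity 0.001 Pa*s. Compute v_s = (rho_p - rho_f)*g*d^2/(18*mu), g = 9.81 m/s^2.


Density difference: rho_p - rho_f = 1076 - 1000 = 76 kg/m^3
d^2 = (2.16e-04)^2 = 4.6656e-08 m^2
Numerator = (rho_p - rho_f) * g * d^2 = 76 * 9.81 * 4.6656e-08 = 3.4784847e-05
Denominator = 18 * mu = 18 * 0.001 = 0.018
v_s = 3.4784847e-05 / 0.018 = 0.00193249 m/s
Check: Re = rho_f * v_s * d / mu = 1000 * 0.00193249 * 2.16e-04 / 0.001 = 0.417 < 1, so Stokes' law applies.

0.00193249 m/s


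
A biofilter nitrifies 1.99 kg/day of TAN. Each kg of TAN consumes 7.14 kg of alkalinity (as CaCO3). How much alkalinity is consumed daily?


Alkalinity factor: 7.14 kg CaCO3 consumed per kg TAN nitrified
alk = 1.99 kg TAN * 7.14 = 14.2086 kg CaCO3/day

14.2086 kg CaCO3/day


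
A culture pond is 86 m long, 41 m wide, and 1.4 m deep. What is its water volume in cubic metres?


Base area = L * W = 86 * 41 = 3526 m^2
Volume = area * depth = 3526 * 1.4 = 4936.4 m^3

4936.4 m^3


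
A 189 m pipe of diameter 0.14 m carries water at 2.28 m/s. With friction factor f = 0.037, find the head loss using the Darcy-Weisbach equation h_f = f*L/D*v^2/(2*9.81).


v^2 = 2.28^2 = 5.1984 m^2/s^2
L/D = 189/0.14 = 1350
h_f = f*(L/D)*v^2/(2g) = 0.037 * 1350 * 5.1984 / 19.62 = 13.2345 m

13.2345 m


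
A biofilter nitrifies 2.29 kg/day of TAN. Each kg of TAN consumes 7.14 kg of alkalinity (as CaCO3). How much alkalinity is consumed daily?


Alkalinity factor: 7.14 kg CaCO3 consumed per kg TAN nitrified
alk = 2.29 kg TAN * 7.14 = 16.3506 kg CaCO3/day

16.3506 kg CaCO3/day


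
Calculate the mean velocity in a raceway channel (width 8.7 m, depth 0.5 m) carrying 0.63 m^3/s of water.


Cross-sectional area = W * d = 8.7 * 0.5 = 4.35 m^2
Velocity = Q / A = 0.63 / 4.35 = 0.144828 m/s

0.144828 m/s


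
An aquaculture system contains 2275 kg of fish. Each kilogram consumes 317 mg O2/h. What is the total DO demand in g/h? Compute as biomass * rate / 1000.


Total O2 consumption (mg/h) = 2275 kg * 317 mg/(kg*h) = 721175 mg/h
Convert to g/h: 721175 / 1000 = 721.175 g/h

721.175 g/h


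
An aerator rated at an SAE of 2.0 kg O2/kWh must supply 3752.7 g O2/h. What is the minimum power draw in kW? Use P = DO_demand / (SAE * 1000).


SAE in g O2/kWh = 2.0 * 1000 = 2000 g/kWh
P = DO_demand / SAE_g = 3752.7 / 2000 = 1.87635 kW

1.87635 kW


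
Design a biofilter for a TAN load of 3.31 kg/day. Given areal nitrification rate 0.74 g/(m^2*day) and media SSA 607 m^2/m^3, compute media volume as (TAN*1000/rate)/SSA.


A = 3.31*1000 / 0.74 = 4472.973 m^2
V = 4472.973 / 607 = 7.36898

7.36898 m^3


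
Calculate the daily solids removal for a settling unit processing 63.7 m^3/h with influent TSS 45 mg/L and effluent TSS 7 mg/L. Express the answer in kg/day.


Concentration drop: TSS_in - TSS_out = 45 - 7 = 38 mg/L
Hourly solids removed = Q * dTSS = 63.7 m^3/h * 38 mg/L = 2420.6 g/h  (m^3/h * mg/L = g/h)
Daily solids removed = 2420.6 * 24 = 58094.4 g/day
Convert g to kg: 58094.4 / 1000 = 58.0944 kg/day

58.0944 kg/day


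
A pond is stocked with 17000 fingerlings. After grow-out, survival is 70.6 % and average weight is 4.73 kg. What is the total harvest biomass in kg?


Survivors = 17000 * 70.6/100 = 12002 fish
Harvest biomass = survivors * W_f = 12002 * 4.73 = 56769.46 kg

56769.46 kg


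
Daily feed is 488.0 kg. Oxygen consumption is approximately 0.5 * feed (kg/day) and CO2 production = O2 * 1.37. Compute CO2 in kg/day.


O2 = 488.0 * 0.5 = 244
CO2 = 244 * 1.37 = 334.28

334.28 kg/day


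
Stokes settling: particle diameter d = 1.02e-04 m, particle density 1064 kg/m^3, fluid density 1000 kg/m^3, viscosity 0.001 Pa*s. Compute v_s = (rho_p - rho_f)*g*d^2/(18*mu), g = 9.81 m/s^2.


Density difference: rho_p - rho_f = 1064 - 1000 = 64 kg/m^3
d^2 = (1.02e-04)^2 = 1.0404e-08 m^2
Numerator = (rho_p - rho_f) * g * d^2 = 64 * 9.81 * 1.0404e-08 = 6.5320474e-06
Denominator = 18 * mu = 18 * 0.001 = 0.018
v_s = 6.5320474e-06 / 0.018 = 3.62892e-04 m/s
Check: Re = rho_f * v_s * d / mu = 1000 * 3.62892e-04 * 1.02e-04 / 0.001 = 0.037 < 1, so Stokes' law applies.

3.62892e-04 m/s


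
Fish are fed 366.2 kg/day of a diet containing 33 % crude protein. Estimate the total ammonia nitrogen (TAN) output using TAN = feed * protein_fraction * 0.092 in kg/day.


Protein in feed = 366.2 * 33/100 = 120.846 kg/day
TAN = protein * 0.092 = 120.846 * 0.092 = 11.117832 kg/day

11.117832 kg/day


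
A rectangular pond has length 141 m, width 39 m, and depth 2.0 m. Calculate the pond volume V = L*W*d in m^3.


Base area = L * W = 141 * 39 = 5499 m^2
Volume = area * depth = 5499 * 2.0 = 10998 m^3

10998 m^3


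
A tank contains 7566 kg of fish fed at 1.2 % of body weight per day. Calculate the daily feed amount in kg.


Feeding rate fraction = 1.2% / 100 = 0.012
Daily feed = 7566 kg * 0.012 = 90.792 kg/day

90.792 kg/day


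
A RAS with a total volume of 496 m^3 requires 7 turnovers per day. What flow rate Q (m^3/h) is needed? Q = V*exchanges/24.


Daily recirculation volume = 496 m^3 * 7 = 3472 m^3/day
Flow rate Q = daily volume / 24 h = 3472 / 24 = 144.667 m^3/h

144.667 m^3/h


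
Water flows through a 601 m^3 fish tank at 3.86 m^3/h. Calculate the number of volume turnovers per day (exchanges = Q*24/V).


Daily flow volume = 3.86 m^3/h * 24 h = 92.64 m^3/day
Exchanges = daily flow / tank volume = 92.64 / 601 = 0.154143 exchanges/day

0.154143 exchanges/day


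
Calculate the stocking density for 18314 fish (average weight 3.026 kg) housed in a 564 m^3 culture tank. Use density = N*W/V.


Total biomass = 18314 fish * 3.026 kg = 55418.164 kg
Density = total biomass / volume = 55418.164 / 564 = 98.2592 kg/m^3

98.2592 kg/m^3


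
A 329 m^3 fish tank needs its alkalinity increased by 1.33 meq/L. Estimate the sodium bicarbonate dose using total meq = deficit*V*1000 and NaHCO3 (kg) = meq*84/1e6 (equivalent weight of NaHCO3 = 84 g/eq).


Tank volume in L = 329 m^3 * 1000 = 329000 L
Total meq required = 1.33 meq/L * 329000 L = 437570 meq
NaHCO3 mass = 437570 meq * 84 mg/meq / 1e6 = 36.7559 kg

36.7559 kg


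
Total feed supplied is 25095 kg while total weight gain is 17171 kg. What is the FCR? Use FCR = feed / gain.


FCR = feed consumed / weight gained
FCR = 25095 kg / 17171 kg = 1.46148

1.46148


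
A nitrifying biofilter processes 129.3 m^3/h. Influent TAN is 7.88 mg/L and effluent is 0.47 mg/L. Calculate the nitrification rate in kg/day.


Concentration drop: TAN_in - TAN_out = 7.88 - 0.47 = 7.41 mg/L
Hourly TAN removed = Q * dTAN = 129.3 m^3/h * 7.41 mg/L = 958.113 g/h  (m^3/h * mg/L = g/h)
Daily TAN removed = 958.113 * 24 = 22994.712 g/day
Convert to kg/day: 22994.712 / 1000 = 22.994712 kg/day

22.994712 kg/day


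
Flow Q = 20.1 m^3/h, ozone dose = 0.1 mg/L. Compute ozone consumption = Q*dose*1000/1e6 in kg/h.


O3 demand (mg/h) = Q * dose * 1000 = 20.1 * 0.1 * 1000 = 2010 mg/h
Convert mg to kg: 2010 / 1e6 = 0.00201 kg/h

0.00201 kg/h


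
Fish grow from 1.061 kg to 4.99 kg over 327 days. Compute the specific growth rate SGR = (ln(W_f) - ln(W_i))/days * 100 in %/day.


ln(W_f) = ln(4.99) = 1.6074359
ln(W_i) = ln(1.061) = 0.05921186
ln(W_f) - ln(W_i) = 1.6074359 - 0.05921186 = 1.548224
SGR = 1.548224 / 327 * 100 = 0.473463 %/day

0.473463 %/day


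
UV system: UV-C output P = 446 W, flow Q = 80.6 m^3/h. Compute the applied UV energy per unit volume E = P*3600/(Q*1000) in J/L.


Energy delivered per hour = 446 W * 3600 s = 1605600 J/h
Volume treated per hour = 80.6 m^3/h * 1000 = 80600 L/h
dose = 1605600 / 80600 = 19.9206 J/L

19.9206 J/L


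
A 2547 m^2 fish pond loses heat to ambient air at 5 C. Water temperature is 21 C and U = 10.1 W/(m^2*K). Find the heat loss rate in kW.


Temperature difference dT = 21 - 5 = 16 K
Heat loss (W) = U * A * dT = 10.1 * 2547 * 16 = 411595.2 W
Convert to kW: 411595.2 / 1000 = 411.5952 kW

411.5952 kW


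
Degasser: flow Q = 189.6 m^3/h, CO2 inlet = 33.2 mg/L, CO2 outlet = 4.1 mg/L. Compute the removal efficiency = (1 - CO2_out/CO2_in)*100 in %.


CO2_out / CO2_in = 4.1 / 33.2 = 0.12349398
Fraction remaining = 0.12349398
efficiency = (1 - 0.12349398) * 100 = 87.6506 %

87.6506 %


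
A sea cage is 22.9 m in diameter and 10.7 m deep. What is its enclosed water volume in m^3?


r = d/2 = 22.9/2 = 11.45 m
Base area = pi*r^2 = pi*11.45^2 = 411.87065 m^2
Volume = 411.87065 * 10.7 = 4407.02 m^3

4407.02 m^3


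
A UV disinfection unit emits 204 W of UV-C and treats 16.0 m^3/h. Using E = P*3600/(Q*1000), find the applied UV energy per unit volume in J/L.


Energy delivered per hour = 204 W * 3600 s = 734400 J/h
Volume treated per hour = 16.0 m^3/h * 1000 = 16000 L/h
dose = 734400 / 16000 = 45.9 J/L

45.9 J/L


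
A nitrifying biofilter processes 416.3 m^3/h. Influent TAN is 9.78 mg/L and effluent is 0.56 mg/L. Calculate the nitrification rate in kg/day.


Concentration drop: TAN_in - TAN_out = 9.78 - 0.56 = 9.22 mg/L
Hourly TAN removed = Q * dTAN = 416.3 m^3/h * 9.22 mg/L = 3838.286 g/h  (m^3/h * mg/L = g/h)
Daily TAN removed = 3838.286 * 24 = 92118.864 g/day
Convert to kg/day: 92118.864 / 1000 = 92.118864 kg/day

92.118864 kg/day


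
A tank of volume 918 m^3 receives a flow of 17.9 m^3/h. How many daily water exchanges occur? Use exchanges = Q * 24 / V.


Daily flow volume = 17.9 m^3/h * 24 h = 429.6 m^3/day
Exchanges = daily flow / tank volume = 429.6 / 918 = 0.467974 exchanges/day

0.467974 exchanges/day


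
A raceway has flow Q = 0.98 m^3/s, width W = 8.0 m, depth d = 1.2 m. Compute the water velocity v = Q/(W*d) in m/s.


Cross-sectional area = W * d = 8.0 * 1.2 = 9.6 m^2
Velocity = Q / A = 0.98 / 9.6 = 0.102083 m/s

0.102083 m/s


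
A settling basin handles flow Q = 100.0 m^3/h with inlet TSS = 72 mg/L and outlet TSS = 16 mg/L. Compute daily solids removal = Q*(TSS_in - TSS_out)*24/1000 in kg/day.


Concentration drop: TSS_in - TSS_out = 72 - 16 = 56 mg/L
Hourly solids removed = Q * dTSS = 100.0 m^3/h * 56 mg/L = 5600 g/h  (m^3/h * mg/L = g/h)
Daily solids removed = 5600 * 24 = 134400 g/day
Convert g to kg: 134400 / 1000 = 134.4 kg/day

134.4 kg/day


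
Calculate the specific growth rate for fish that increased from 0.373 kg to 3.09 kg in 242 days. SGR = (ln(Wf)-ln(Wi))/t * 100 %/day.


ln(W_f) = ln(3.09) = 1.1281711
ln(W_i) = ln(0.373) = -0.98617686
ln(W_f) - ln(W_i) = 1.1281711 - -0.98617686 = 2.114348
SGR = 2.114348 / 242 * 100 = 0.873698 %/day

0.873698 %/day


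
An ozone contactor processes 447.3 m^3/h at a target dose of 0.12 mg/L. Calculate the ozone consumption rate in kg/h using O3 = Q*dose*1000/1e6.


O3 demand (mg/h) = Q * dose * 1000 = 447.3 * 0.12 * 1000 = 53676 mg/h
Convert mg to kg: 53676 / 1e6 = 0.053676 kg/h

0.053676 kg/h


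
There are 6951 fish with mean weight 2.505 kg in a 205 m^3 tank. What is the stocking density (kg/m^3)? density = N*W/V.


Total biomass = 6951 fish * 2.505 kg = 17412.255 kg
Density = total biomass / volume = 17412.255 / 205 = 84.9378 kg/m^3

84.9378 kg/m^3


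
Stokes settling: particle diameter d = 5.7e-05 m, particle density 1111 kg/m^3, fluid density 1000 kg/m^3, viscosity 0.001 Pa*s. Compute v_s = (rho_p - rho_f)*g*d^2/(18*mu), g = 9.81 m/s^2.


Density difference: rho_p - rho_f = 1111 - 1000 = 111 kg/m^3
d^2 = (5.7e-05)^2 = 3.249e-09 m^2
Numerator = (rho_p - rho_f) * g * d^2 = 111 * 9.81 * 3.249e-09 = 3.5378686e-06
Denominator = 18 * mu = 18 * 0.001 = 0.018
v_s = 3.5378686e-06 / 0.018 = 1.96548e-04 m/s
Check: Re = rho_f * v_s * d / mu = 1000 * 1.96548e-04 * 5.7e-05 / 0.001 = 0.0112 < 1, so Stokes' law applies.

1.96548e-04 m/s


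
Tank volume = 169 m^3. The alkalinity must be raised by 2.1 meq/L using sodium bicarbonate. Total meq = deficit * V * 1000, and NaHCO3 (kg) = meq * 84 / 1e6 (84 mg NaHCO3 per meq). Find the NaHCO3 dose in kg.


Tank volume in L = 169 m^3 * 1000 = 169000 L
Total meq required = 2.1 meq/L * 169000 L = 354900 meq
NaHCO3 mass = 354900 meq * 84 mg/meq / 1e6 = 29.8116 kg

29.8116 kg


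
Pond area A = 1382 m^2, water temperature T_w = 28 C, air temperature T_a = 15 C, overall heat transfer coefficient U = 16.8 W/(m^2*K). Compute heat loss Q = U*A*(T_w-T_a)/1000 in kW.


Temperature difference dT = 28 - 15 = 13 K
Heat loss (W) = U * A * dT = 16.8 * 1382 * 13 = 301828.8 W
Convert to kW: 301828.8 / 1000 = 301.8288 kW

301.8288 kW


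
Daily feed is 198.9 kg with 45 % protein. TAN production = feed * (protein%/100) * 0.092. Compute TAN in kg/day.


Protein in feed = 198.9 * 45/100 = 89.505 kg/day
TAN = protein * 0.092 = 89.505 * 0.092 = 8.23446 kg/day

8.23446 kg/day


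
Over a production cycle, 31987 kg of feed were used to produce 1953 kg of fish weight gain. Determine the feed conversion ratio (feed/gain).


FCR = feed consumed / weight gained
FCR = 31987 kg / 1953 kg = 16.3784

16.3784


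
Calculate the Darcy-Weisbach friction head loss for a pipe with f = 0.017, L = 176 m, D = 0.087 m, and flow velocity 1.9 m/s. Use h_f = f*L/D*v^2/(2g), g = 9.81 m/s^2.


v^2 = 1.9^2 = 3.61 m^2/s^2
L/D = 176/0.087 = 2022.9885
h_f = f*(L/D)*v^2/(2g) = 0.017 * 2022.9885 * 3.61 / 19.62 = 6.32777 m

6.32777 m


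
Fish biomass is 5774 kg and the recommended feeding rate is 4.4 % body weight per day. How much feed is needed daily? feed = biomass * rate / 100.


Feeding rate fraction = 4.4% / 100 = 0.044
Daily feed = 5774 kg * 0.044 = 254.056 kg/day

254.056 kg/day
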